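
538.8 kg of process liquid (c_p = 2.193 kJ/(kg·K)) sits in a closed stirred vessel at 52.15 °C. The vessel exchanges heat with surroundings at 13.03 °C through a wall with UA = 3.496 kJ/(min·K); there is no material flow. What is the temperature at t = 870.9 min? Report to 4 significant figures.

16.00 °C

Lumped-capacitance energy balance: M c_p dT/dt = UA(T_amb − T).
dT/dt = (T_ss − T)/τ with T_ss = T_amb = 13.0300 °C, τ = M c_p/UA = 538.8·2.193/3.496 = 337.983 min.
Integrating: T(t) = T_ss + (T₀ − T_ss) e^(−t/τ).
T(870.9) = 13.0300 + (39.1200)·0.0760201 = 16.0039 °C.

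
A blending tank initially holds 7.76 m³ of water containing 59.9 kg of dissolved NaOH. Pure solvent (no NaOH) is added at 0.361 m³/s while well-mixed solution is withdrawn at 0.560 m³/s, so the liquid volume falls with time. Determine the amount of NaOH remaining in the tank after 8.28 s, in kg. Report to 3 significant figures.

Let m(t) be the amount of NaOH. Volume: V(t) = V₀ + (Q_in − Q_out) t = 7.76 − 0.19900 t; V(8.28) = 6.1123 m³.
No NaOH enters, so dm/dt = −Q_out · (m/V).
dm/m = −Q_out dt/(V₀ − 0.19900 t); integrating gives ln(m/m₀) = −(Q_out/(Q_in−Q_out)) ln(V/V₀).
m = m₀ (V₀/V)^(Q_out/(Q_in−Q_out)) = 59.9 × (7.76/6.1123)^(-2.8141) = 30.600 kg.

30.6 kg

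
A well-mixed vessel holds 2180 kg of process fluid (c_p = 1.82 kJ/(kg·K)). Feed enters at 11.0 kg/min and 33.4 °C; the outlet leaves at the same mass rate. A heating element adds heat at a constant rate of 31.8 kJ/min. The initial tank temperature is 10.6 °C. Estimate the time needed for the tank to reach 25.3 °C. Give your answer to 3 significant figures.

Heat balance on the well-mixed liquid: M c_p dT/dt = ṁ c_p (T_in − T) + 31.8.
τ = M/ṁ = 198.18 min; T_ss = T_in + Q̇/(ṁ c_p) = 34.988 °C.
T(t) = T_ss + (T₀ − T_ss) e^(−t/τ). Set T = 25.3:
e^(−t/τ) = (25.3 − 34.988)/(10.6 − 34.988) = 0.39725
t = −198.18 · ln(0.39725) = 182.96 min.

183 min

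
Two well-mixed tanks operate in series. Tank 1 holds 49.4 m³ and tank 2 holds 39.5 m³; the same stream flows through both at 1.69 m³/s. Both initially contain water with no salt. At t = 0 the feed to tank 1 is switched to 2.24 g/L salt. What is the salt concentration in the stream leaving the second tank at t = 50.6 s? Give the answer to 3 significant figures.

1.29 g/L

Time constants: τᵢ = Vᵢ/Q for each well-mixed tank.
τ₁ = 49.4/1.69 = 29.231 s; τ₂ = 39.5/1.69 = 23.373 s.
Solving the cascade with C₁(0)=C₂(0)=0 gives C₂(t) = C_in[1 − (τ₁ e^(−t/τ₁) − τ₂ e^(−t/τ₂))/(τ₁ − τ₂)].
At t = 50.6: e^(−t/τ₁) = 0.17710, e^(−t/τ₂) = 0.11476.
C₂ = 2.24·[1 − (29.231·0.17710 − 23.373·0.11476)/(5.8580)] = 2.24·0.57418 = 1.2862 g/L.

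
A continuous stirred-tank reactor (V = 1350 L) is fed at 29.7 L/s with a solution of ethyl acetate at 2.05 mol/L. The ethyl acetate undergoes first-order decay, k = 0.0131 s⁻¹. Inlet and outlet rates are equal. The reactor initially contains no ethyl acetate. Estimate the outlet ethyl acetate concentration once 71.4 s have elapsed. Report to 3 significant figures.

1.18 mol/L

V dC/dt = Q(C_in − C) − k V C.
dC/dt = (Q/V) C_in − (Q/V + k) C; effective rate a = Q/V + k = 0.022000 + 0.0131 = 0.035100 s⁻¹.
C_ss = Q C_in/(Q + kV) = 1.2849 mol/L; C(t) = C_ss + (C₀ − C_ss) e^(−a t).
C(71.4) = 1.2849 + (-1.2849)·e^(−0.035100·71.4) = 1.2849 + (-1.2849)·0.081583 = 1.1801 mol/L.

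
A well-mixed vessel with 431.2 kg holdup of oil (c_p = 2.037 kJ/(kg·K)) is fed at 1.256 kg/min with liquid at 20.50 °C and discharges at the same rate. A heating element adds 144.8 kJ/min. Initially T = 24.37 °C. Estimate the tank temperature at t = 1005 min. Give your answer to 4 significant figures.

M c_p dT/dt = ṁ c_p (T_in − T) + Q̇.
Rearrange: dT/dt = (T_ss − T)/τ with τ = M/ṁ = 343.312 min and T_ss = T_in + Q̇/(ṁ c_p) = 77.0963 °C.
Integrating: T(t) = T_ss + (T₀ − T_ss) e^(−t/τ).
T(1005) = 77.0963 + (-52.7263)·e^(−1005/343.312) = 77.0963 + (-52.7263)·0.0535379 = 74.2734 °C.

74.27 °C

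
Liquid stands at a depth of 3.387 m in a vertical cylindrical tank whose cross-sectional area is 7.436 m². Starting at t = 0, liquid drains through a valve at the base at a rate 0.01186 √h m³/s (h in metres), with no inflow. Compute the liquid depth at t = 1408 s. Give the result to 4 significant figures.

Mass balance (ρ constant): A dh/dt = −0.01186 √h.
∫ h^(−1/2) dh = −(0.01186/A) ∫ dt, giving 2√h = 2√h₀ − (0.01186/A) t.
√h = √3.387 − 0.01186·1408/(2·7.436) = 1.84038 − 1.12284 = 0.717540.
h = 0.717540² = 0.514864 m.

0.5149 m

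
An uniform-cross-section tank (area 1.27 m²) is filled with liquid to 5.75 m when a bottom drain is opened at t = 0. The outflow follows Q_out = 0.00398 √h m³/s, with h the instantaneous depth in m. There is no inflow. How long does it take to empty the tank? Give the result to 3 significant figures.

A dh/dt = −Q_out = −0.00398 √h.
This is separable: 2 d(√h)/dt = −0.00398/A, so √h = √h₀ − (0.00398/(2A)) t.
Tank is empty when √h = 0: t_empty = 2A√h₀/0.00398.
t_empty = 2·1.27·√5.75/0.00398 = 2.5400·2.3979/0.00398 = 1530.3 s.

1530 s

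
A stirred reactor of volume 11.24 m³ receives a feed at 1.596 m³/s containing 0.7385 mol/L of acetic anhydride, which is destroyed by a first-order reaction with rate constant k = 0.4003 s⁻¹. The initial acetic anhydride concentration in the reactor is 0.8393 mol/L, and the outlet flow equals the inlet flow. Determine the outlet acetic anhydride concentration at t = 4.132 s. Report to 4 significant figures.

0.2621 mol/L

Accumulation = in − out − consumed: V dC/dt = Q C_in − Q C − k V C.
dC/dt = (Q/V) C_in − (Q/V + k) C; effective rate a = Q/V + k = 0.141993 + 0.4003 = 0.542293 s⁻¹.
C_ss = Q C_in/(Q + kV) = 0.193367 mol/L; C(t) = C_ss + (C₀ − C_ss) e^(−a t).
C(4.132) = 0.193367 + (0.645933)·e^(−0.542293·4.132) = 0.193367 + (0.645933)·0.106378 = 0.262081 mol/L.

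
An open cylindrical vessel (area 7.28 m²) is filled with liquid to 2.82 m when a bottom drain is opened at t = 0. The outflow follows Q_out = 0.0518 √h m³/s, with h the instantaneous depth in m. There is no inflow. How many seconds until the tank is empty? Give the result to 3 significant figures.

472 s

With no inflow, A dh/dt = −0.0518 √h.
This is separable: 2 d(√h)/dt = −0.0518/A, so √h = √h₀ − (0.0518/(2A)) t.
Set h = 0: 2√h₀ = (0.0518/A) t_empty ⇒ t_empty = 2A√h₀/0.0518.
t_empty = 2·7.28·√2.82/0.0518 = 14.560·1.6793/0.0518 = 472.02 s.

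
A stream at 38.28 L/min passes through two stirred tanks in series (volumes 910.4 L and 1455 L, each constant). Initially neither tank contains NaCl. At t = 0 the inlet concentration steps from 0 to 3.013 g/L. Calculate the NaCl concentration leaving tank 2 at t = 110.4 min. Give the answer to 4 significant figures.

Time constants: τᵢ = Vᵢ/Q for each well-mixed tank.
τ₁ = 910.4/38.28 = 23.7827 min; τ₂ = 1455/38.28 = 38.0094 min.
Solving the cascade with C₁(0)=C₂(0)=0 gives C₂(t) = C_in[1 − (τ₁ e^(−t/τ₁) − τ₂ e^(−t/τ₂))/(τ₁ − τ₂)].
At t = 110.4: e^(−t/τ₁) = 0.00963803, e^(−t/τ₂) = 0.0547737.
C₂ = 3.013·[1 − (23.7827·0.00963803 − 38.0094·0.0547737)/(-14.2268)] = 3.013·0.869774 = 2.62063 g/L.

2.621 g/L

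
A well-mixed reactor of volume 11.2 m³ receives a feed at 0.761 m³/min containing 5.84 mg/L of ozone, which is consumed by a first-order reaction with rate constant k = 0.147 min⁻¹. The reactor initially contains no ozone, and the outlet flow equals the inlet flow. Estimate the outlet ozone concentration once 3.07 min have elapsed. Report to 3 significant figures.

0.892 mg/L

Accumulation = in − out − consumed: V dC/dt = Q C_in − Q C − k V C.
dC/dt = (Q/V) C_in − (Q/V + k) C; effective rate a = Q/V + k = 0.067946 + 0.147 = 0.21495 min⁻¹.
C_ss = Q C_in/(Q + kV) = 1.8461 mg/L; C(t) = C_ss + (C₀ − C_ss) e^(−a t).
C(3.07) = 1.8461 + (-1.8461)·e^(−0.21495·3.07) = 1.8461 + (-1.8461)·0.51691 = 0.89182 mg/L.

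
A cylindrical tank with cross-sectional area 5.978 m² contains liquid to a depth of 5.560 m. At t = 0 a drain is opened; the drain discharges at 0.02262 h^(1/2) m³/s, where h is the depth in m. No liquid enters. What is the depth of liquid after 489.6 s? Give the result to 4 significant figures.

2.050 m

Unsteady balance on liquid volume: A dh/dt = −0.02262 √h.
∫ h^(−1/2) dh = −(0.02262/A) ∫ dt, giving 2√h = 2√h₀ − (0.02262/A) t.
√h = √5.560 − 0.02262·489.6/(2·5.978) = 2.35797 − 0.926292 = 1.43167.
h = 1.43167² = 2.04969 m.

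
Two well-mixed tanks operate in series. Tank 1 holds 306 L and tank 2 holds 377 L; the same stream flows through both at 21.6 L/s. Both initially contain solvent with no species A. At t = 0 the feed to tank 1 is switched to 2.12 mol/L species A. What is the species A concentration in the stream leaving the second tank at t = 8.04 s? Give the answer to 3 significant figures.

0.198 mol/L

Species balance on tank i: dCᵢ/dt = (Cᵢ₋₁ − Cᵢ)/τᵢ with τᵢ = Vᵢ/Q.
τ₁ = 306/21.6 = 14.167 s; τ₂ = 377/21.6 = 17.454 s.
Solving the cascade with C₁(0)=C₂(0)=0 gives C₂(t) = C_in[1 − (τ₁ e^(−t/τ₁) − τ₂ e^(−t/τ₂))/(τ₁ − τ₂)].
At t = 8.04: e^(−t/τ₁) = 0.56692, e^(−t/τ₂) = 0.63088.
C₂ = 2.12·[1 − (14.167·0.56692 − 17.454·0.63088)/(-3.2870)] = 2.12·0.093506 = 0.19823 mol/L.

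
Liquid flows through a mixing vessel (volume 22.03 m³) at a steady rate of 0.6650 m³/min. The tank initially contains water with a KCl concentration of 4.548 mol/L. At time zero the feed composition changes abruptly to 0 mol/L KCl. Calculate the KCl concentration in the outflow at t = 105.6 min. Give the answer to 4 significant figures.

Mass balance on the solute (V constant): V dC/dt = Q(C_in − C).
Time constant τ = V/Q = 22.03/0.6650 = 33.1278 min.
Solution: C(t) = C_in + (C₀ − C_in) e^(−t/τ).
C(105.6) = 0 + (4.548 − 0)·e^(−105.6/33.1278) = 0 + (4.54800)·0.0412686 = 0.187690 mol/L.

0.1877 mol/L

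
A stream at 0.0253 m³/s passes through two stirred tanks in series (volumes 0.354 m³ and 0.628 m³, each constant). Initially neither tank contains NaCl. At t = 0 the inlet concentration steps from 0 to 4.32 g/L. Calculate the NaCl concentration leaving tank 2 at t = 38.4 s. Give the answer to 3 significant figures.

2.57 g/L

Each tank obeys Vᵢ dCᵢ/dt = Q(Cᵢ₋₁ − Cᵢ), so τᵢ = Vᵢ/Q.
τ₁ = 0.354/0.0253 = 13.992 s; τ₂ = 0.628/0.0253 = 24.822 s.
Tank 1: C₁ = C_in(1 − e^(−t/τ₁)). Tank 2 (τ₁ ≠ τ₂): C₂ = C_in[1 − (τ₁ e^(−t/τ₁) − τ₂ e^(−t/τ₂))/(τ₁ − τ₂)].
At t = 38.4: e^(−t/τ₁) = 0.064286, e^(−t/τ₂) = 0.21288.
C₂ = 4.32·[1 − (13.992·0.064286 − 24.822·0.21288)/(-10.830)] = 4.32·0.59513 = 2.5710 g/L.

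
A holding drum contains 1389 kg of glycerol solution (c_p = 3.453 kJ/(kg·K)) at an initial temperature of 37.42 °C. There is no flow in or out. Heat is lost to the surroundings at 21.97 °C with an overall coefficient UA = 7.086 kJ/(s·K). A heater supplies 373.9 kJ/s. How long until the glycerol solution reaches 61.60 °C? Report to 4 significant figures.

706.7 s

Lumped-capacitance energy balance: M c_p dT/dt = UA(T_amb − T) + Q̇.
τ = M c_p/UA = 676.858 s; T_ss = T_amb + Q̇/UA = 21.97 + 373.9/7.086 = 74.7360 °C.
T(t) = T_ss + (T₀ − T_ss)e^(−t/τ); set T = 61.60:
t = −τ ln[(T − T_ss)/(T₀ − T_ss)] = −676.858 · ln(0.352021) = 706.684 s.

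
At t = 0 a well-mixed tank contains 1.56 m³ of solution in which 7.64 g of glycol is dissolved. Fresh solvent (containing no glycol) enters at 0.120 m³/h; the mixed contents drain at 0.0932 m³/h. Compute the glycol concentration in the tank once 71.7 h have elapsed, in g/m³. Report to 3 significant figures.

Total volume: dV/dt = Q_in − Q_out = 0.026800 m³/h, so V(t) = 1.56 + 0.026800 t and V(71.7) = 3.4816 m³.
Species balance (pure solvent in): dm/dt = −Q_out · m/V(t).
Separate: dm/m = −Q_out dt/V(t) ⇒ ln(m/m₀) = −(Q_out/(Q_in−Q_out)) ln(V/V₀).
m = m₀ (V₀/V)^(Q_out/(Q_in−Q_out)) = 7.64 × (1.56/3.4816)^(3.4776) = 0.46841 g.
C = m/V = 0.46841/3.4816 = 0.13454 g/m³.

0.135 g/m³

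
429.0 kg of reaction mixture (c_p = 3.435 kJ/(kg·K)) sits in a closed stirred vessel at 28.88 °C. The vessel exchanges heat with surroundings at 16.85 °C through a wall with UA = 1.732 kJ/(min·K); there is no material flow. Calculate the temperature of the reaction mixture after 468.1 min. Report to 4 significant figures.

23.79 °C

M c_p dT/dt = −UA(T − T_amb).
dT/dt = (T_ss − T)/τ with T_ss = T_amb = 16.8500 °C, τ = M c_p/UA = 429.0·3.435/1.732 = 850.817 min.
Integrating: T(t) = T_ss + (T₀ − T_ss) e^(−t/τ).
T(468.1) = 16.8500 + (12.0300)·0.576848 = 23.7895 °C.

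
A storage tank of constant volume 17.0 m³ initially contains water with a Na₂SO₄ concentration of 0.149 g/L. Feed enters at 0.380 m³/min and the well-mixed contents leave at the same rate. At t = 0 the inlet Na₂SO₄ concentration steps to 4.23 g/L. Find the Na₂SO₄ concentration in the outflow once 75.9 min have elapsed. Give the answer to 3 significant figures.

3.48 g/L

Mass balance on the solute (V constant): V dC/dt = Q(C_in − C).
So dC/dt = (C_in − C)/τ with τ = V/Q = 17.0/0.380 = 44.737 min.
Integrating: C(t) = C_in + (C₀ − C_in) e^(−t/τ).
C(75.9) = 4.23 + (0.149 − 4.23)·e^(−75.9/44.737) = 4.23 + (-4.0810)·0.18331 = 3.4819 g/L.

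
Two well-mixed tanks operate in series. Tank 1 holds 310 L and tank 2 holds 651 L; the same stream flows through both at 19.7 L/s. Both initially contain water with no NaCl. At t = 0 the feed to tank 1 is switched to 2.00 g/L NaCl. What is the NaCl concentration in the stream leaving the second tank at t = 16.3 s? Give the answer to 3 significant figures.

Time constants: τᵢ = Vᵢ/Q for each well-mixed tank.
τ₁ = 310/19.7 = 15.736 s; τ₂ = 651/19.7 = 33.046 s.
Solving the cascade with C₁(0)=C₂(0)=0 gives C₂(t) = C_in[1 − (τ₁ e^(−t/τ₁) − τ₂ e^(−t/τ₂))/(τ₁ − τ₂)].
At t = 16.3: e^(−t/τ₁) = 0.35493, e^(−t/τ₂) = 0.61063.
C₂ = 2.00·[1 − (15.736·0.35493 − 33.046·0.61063)/(-17.310)] = 2.00·0.15691 = 0.31381 g/L.

0.314 g/L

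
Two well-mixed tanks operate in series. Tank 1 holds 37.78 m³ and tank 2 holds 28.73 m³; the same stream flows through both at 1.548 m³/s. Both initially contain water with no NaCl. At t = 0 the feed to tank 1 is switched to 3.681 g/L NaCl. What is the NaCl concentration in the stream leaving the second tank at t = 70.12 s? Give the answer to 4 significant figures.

Each tank obeys Vᵢ dCᵢ/dt = Q(Cᵢ₋₁ − Cᵢ), so τᵢ = Vᵢ/Q.
τ₁ = 37.78/1.548 = 24.4057 s; τ₂ = 28.73/1.548 = 18.5594 s.
Solving the cascade with C₁(0)=C₂(0)=0 gives C₂(t) = C_in[1 − (τ₁ e^(−t/τ₁) − τ₂ e^(−t/τ₂))/(τ₁ − τ₂)].
At t = 70.12: e^(−t/τ₁) = 0.0565234, e^(−t/τ₂) = 0.0228653.
C₂ = 3.681·[1 − (24.4057·0.0565234 − 18.5594·0.0228653)/(5.84625)] = 3.681·0.836626 = 3.07962 g/L.

3.080 g/L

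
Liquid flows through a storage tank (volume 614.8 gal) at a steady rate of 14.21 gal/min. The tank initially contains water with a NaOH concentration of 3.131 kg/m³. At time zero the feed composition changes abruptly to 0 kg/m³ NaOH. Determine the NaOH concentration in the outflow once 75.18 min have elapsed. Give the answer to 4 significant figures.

0.5508 kg/m³

Accumulation = in − out for the solute gives V dC/dt = Q(C_in − C).
So dC/dt = (C_in − C)/τ with τ = V/Q = 614.8/14.21 = 43.2653 min.
This is linear first-order; C(t) = C_in + (C₀ − C_in) e^(−t/τ).
C(75.18) = 0 + (3.131 − 0)·e^(−75.18/43.2653) = 0 + (3.13100)·0.175933 = 0.550847 kg/m³.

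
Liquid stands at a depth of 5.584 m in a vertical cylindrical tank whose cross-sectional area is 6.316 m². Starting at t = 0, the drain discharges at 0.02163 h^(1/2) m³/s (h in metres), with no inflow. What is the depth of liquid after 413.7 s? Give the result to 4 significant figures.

Volume balance on the tank: A dh/dt = −0.02163 √h.
∫ h^(−1/2) dh = −(0.02163/A) ∫ dt, giving 2√h = 2√h₀ − (0.02163/A) t.
√h = √5.584 − 0.02163·413.7/(2·6.316) = 2.36305 − 0.708386 = 1.65466.
h = 1.65466² = 2.73791 m.

2.738 m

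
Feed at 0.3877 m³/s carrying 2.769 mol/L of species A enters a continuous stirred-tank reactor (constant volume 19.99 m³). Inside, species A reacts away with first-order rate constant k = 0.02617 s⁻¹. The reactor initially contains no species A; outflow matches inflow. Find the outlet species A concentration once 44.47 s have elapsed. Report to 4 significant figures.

1.023 mol/L

Species balance: V dC/dt = Q C_in − Q C − k V C.
dC/dt = (Q/V) C_in − (Q/V + k) C; effective rate a = Q/V + k = 0.0193947 + 0.02617 = 0.0455647 s⁻¹.
C_ss = Q C_in/(Q + kV) = 1.17863 mol/L; C(t) = C_ss + (C₀ − C_ss) e^(−a t).
C(44.47) = 1.17863 + (-1.17863)·e^(−0.0455647·44.47) = 1.17863 + (-1.17863)·0.131827 = 1.02325 mol/L.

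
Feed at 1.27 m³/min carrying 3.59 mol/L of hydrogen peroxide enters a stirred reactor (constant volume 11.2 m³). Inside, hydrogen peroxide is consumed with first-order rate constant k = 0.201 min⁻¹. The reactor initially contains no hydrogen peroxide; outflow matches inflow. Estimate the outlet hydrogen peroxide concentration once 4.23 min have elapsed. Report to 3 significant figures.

Species balance: V dC/dt = Q C_in − Q C − k V C.
This is linear with rate a = Q/V + k = 0.31439 min⁻¹.
C_ss = Q C_in/(Q + kV) = 1.2948 mol/L; C(t) = C_ss + (C₀ − C_ss) e^(−a t).
C(4.23) = 1.2948 + (-1.2948)·e^(−0.31439·4.23) = 1.2948 + (-1.2948)·0.26451 = 0.95232 mol/L.

0.952 mol/L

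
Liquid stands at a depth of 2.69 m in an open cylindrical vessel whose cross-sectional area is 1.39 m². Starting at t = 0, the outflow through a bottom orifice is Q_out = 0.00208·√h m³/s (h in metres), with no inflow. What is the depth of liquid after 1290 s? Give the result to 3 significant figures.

0.456 m

With no inflow, A dh/dt = −0.00208 √h.
This is separable: 2 d(√h)/dt = −0.00208/A, so √h = √h₀ − (0.00208/(2A)) t.
√h = √2.69 − 0.00208·1290/(2·1.39) = 1.6401 − 0.96518 = 0.67494.
h = 0.67494² = 0.45555 m.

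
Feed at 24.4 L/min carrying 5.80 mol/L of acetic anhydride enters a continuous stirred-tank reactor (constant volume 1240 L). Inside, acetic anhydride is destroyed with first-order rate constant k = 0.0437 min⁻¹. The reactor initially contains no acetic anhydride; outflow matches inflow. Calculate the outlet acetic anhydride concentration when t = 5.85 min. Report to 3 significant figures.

0.558 mol/L

Accumulation = in − out − consumed: V dC/dt = Q C_in − Q C − k V C.
This is linear with rate a = Q/V + k = 0.063377 min⁻¹.
C_ss = Q C_in/(Q + kV) = 1.8008 mol/L; C(t) = C_ss + (C₀ − C_ss) e^(−a t).
C(5.85) = 1.8008 + (-1.8008)·e^(−0.063377·5.85) = 1.8008 + (-1.8008)·0.69021 = 0.55786 mol/L.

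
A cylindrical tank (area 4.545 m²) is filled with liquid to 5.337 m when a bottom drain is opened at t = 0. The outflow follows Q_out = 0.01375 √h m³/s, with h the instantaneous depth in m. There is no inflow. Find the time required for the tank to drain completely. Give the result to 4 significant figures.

With no inflow, A dh/dt = −0.01375 √h.
∫ h^(−1/2) dh = −(0.01375/A) ∫ dt, giving 2√h = 2√h₀ − (0.01375/A) t.
Set h = 0: 2√h₀ = (0.01375/A) t_empty ⇒ t_empty = 2A√h₀/0.01375.
t_empty = 2·4.545·√5.337/0.01375 = 9.09000·2.31019/0.01375 = 1527.25 s.

1527 s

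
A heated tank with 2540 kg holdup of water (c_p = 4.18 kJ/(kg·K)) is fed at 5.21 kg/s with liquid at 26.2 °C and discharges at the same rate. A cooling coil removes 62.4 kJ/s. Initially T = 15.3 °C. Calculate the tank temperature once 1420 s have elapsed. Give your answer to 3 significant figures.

Energy balance: M c_p dT/dt = ṁ c_p (T_in − T) − 62.4.
Rearrange: dT/dt = (T_ss − T)/τ with τ = M/ṁ = 487.52 s and T_ss = T_in − Q̇/(ṁ c_p) = 23.335 °C.
T approaches T_ss exponentially: T(t) = T_ss + (T₀ − T_ss) e^(−t/τ).
T(1420) = 23.335 + (-8.0347)·e^(−1420/487.52) = 23.335 + (-8.0347)·0.054330 = 22.898 °C.

22.9 °C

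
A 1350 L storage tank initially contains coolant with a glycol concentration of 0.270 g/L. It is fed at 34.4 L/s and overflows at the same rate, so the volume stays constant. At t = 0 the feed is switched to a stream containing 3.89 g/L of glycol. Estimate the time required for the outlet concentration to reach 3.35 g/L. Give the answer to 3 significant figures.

Species balance: V dC/dt = Q(C_in − C) ⇒ τ = V/Q = 39.244 s.
C(t) = C_in + (C₀ − C_in) e^(−t/τ). Set C = 3.35 and solve for t:
e^(−t/τ) = (C − C_in)/(C₀ − C_in) = (3.35 − 3.89)/(0.270 − 3.89) = 0.14917
t = −τ ln(…) = 39.244 × 1.9027 = 74.668 s.

74.7 s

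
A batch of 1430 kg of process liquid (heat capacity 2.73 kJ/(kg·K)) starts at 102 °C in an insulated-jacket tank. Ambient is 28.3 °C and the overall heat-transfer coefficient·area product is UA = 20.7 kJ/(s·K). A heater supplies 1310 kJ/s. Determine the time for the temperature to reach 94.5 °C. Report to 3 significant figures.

M c_p dT/dt = −UA(T − T_amb) + Q̇.
τ = M c_p/UA = 188.59 s; T_ss = T_amb + Q̇/UA = 28.3 + 1310/20.7 = 91.585 °C.
T(t) = T_ss + (T₀ − T_ss)e^(−t/τ); set T = 94.5:
t = −τ ln[(T − T_ss)/(T₀ − T_ss)] = −188.59 · ln(0.27988) = 240.15 s.

240 s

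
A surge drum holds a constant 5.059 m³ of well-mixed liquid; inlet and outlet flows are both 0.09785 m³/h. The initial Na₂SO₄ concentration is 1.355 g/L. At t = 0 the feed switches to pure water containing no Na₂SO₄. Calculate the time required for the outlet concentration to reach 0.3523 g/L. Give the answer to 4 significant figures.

Mass balance on the solute (V constant): V dC/dt = Q(C_in − C), so τ = V/Q = 51.7016 h.
C(t) = C_in + (C₀ − C_in) e^(−t/τ). Set C = 0.3523 and solve for t:
e^(−t/τ) = (C − C_in)/(C₀ − C_in) = (0.3523 − 0)/(1.355 − 0) = 0.260000
t = −τ ln(…) = 51.7016 × 1.34707 = 69.6458 h.

69.65 h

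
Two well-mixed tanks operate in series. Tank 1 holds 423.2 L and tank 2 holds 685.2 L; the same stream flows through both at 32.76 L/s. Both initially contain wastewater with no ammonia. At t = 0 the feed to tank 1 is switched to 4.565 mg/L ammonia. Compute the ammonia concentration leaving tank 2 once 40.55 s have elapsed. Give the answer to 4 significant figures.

3.167 mg/L

Species balance on tank i: dCᵢ/dt = (Cᵢ₋₁ − Cᵢ)/τᵢ with τᵢ = Vᵢ/Q.
τ₁ = 423.2/32.76 = 12.9182 s; τ₂ = 685.2/32.76 = 20.9158 s.
Tank 1: C₁ = C_in(1 − e^(−t/τ₁)). Tank 2 (τ₁ ≠ τ₂): C₂ = C_in[1 − (τ₁ e^(−t/τ₁) − τ₂ e^(−t/τ₂))/(τ₁ − τ₂)].
At t = 40.55: e^(−t/τ₁) = 0.0433268, e^(−t/τ₂) = 0.143887.
C₂ = 4.565·[1 − (12.9182·0.0433268 − 20.9158·0.143887)/(-7.99756)] = 4.565·0.693683 = 3.16666 mg/L.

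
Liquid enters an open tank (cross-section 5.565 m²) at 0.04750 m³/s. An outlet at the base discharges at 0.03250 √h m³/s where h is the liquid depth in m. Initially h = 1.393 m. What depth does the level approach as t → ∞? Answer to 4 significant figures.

Unsteady balance on liquid volume: A dh/dt = Q_in − 0.03250 √h. At steady state dh/dt = 0:
Q_in = 0.03250 √h_ss ⇒ √h_ss = 0.04750/0.03250 = 1.46154.
h_ss = 1.46154² = 2.13609 m. (Since h₀ = 1.393 m < h_ss, the level will rise toward this value.)

2.136 m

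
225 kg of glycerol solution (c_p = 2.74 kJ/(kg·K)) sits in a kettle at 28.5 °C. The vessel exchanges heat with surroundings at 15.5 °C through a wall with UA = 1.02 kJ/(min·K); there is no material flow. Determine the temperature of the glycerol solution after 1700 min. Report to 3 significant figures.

16.3 °C

Lumped-capacitance energy balance: M c_p dT/dt = UA(T_amb − T).
dT/dt = (T_ss − T)/τ with T_ss = T_amb = 15.500 °C, τ = M c_p/UA = 225·2.74/1.02 = 604.41 min.
Integrating: T(t) = T_ss + (T₀ − T_ss) e^(−t/τ).
T(1700) = 15.500 + (13.000)·0.060046 = 16.281 °C.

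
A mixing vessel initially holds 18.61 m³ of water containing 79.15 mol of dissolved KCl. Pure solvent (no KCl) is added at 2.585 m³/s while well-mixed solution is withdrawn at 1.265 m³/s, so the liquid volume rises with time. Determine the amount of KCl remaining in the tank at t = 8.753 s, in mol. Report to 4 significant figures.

49.83 mol

Let m(t) be the amount of KCl. Volume: V(t) = V₀ + (Q_in − Q_out) t = 18.61 + 1.32000 t; V(8.753) = 30.1640 m³.
Species balance (pure solvent in): dm/dt = −Q_out · m/V(t).
dm/m = −Q_out dt/(V₀ + 1.32000 t); integrating gives ln(m/m₀) = −(Q_out/(Q_in−Q_out)) ln(V/V₀).
m = m₀ (V₀/V)^(Q_out/(Q_in−Q_out)) = 79.15 × (18.61/30.1640)^(0.958333) = 49.8251 mol.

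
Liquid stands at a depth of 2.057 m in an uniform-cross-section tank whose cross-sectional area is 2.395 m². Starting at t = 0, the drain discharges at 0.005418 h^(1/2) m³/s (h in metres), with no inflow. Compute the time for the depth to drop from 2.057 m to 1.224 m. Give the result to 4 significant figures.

Unsteady balance on liquid volume: A dh/dt = −0.005418 √h.
Separate and integrate: 2(√h − √h₀) = −(0.005418/A) t.
t = 2A(√h₀ − √h)/0.005418 = 2·2.395·(√2.057 − √1.224)/0.005418
  = 4.79000 × (1.43422 − 1.10635) / 0.005418 = 289.875 s.

289.9 s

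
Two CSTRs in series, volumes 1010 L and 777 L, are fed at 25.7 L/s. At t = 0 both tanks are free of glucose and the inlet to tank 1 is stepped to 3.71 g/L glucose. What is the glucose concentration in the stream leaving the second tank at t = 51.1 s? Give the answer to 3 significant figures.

Each tank obeys Vᵢ dCᵢ/dt = Q(Cᵢ₋₁ − Cᵢ), so τᵢ = Vᵢ/Q.
τ₁ = 1010/25.7 = 39.300 s; τ₂ = 777/25.7 = 30.233 s.
Solving the cascade with C₁(0)=C₂(0)=0 gives C₂(t) = C_in[1 − (τ₁ e^(−t/τ₁) − τ₂ e^(−t/τ₂))/(τ₁ − τ₂)].
At t = 51.1: e^(−t/τ₁) = 0.27246, e^(−t/τ₂) = 0.18449.
C₂ = 3.71·[1 − (39.300·0.27246 − 30.233·0.18449)/(9.0661)] = 3.71·0.43417 = 1.6108 g/L.

1.61 g/L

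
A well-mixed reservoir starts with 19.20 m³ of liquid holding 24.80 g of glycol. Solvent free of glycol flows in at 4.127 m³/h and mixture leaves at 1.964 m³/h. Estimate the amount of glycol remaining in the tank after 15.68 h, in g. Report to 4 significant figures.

Total volume: dV/dt = Q_in − Q_out = 2.16300 m³/h, so V(t) = 19.20 + 2.16300 t and V(15.68) = 53.1158 m³.
Solute balance: dm/dt = 0 − Q_out C = −Q_out m/V(t).
dm/m = −Q_out dt/(V₀ + 2.16300 t); integrating gives ln(m/m₀) = −(Q_out/(Q_in−Q_out)) ln(V/V₀).
m = m₀ (V₀/V)^(Q_out/(Q_in−Q_out)) = 24.80 × (19.20/53.1158)^(0.907998) = 9.84434 g.

9.844 g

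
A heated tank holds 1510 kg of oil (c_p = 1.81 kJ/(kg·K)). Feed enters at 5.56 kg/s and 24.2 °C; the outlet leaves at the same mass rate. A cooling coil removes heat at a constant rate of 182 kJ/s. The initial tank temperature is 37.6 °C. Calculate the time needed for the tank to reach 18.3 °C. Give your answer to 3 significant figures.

258 s

Unsteady energy balance on the tank contents: M c_p dT/dt = ṁ c_p (T_in − T) − 182.
τ = M/ṁ = 271.58 s; T_ss = T_in − Q̇/(ṁ c_p) = 6.1150 °C.
T(t) = T_ss + (T₀ − T_ss) e^(−t/τ). Set T = 18.3:
e^(−t/τ) = (18.3 − 6.1150)/(37.6 − 6.1150) = 0.38701
t = −271.58 · ln(0.38701) = 257.82 s.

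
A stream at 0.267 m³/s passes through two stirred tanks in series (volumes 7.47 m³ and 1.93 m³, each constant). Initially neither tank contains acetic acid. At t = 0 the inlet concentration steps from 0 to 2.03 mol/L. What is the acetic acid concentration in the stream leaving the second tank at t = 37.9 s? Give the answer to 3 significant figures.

1.33 mol/L

Each tank obeys Vᵢ dCᵢ/dt = Q(Cᵢ₋₁ − Cᵢ), so τᵢ = Vᵢ/Q.
τ₁ = 7.47/0.267 = 27.978 s; τ₂ = 1.93/0.267 = 7.2285 s.
Tank 1: C₁ = C_in(1 − e^(−t/τ₁)). Tank 2 (τ₁ ≠ τ₂): C₂ = C_in[1 − (τ₁ e^(−t/τ₁) − τ₂ e^(−t/τ₂))/(τ₁ − τ₂)].
At t = 37.9: e^(−t/τ₁) = 0.25804, e^(−t/τ₂) = 0.0052835.
C₂ = 2.03·[1 − (27.978·0.25804 − 7.2285·0.0052835)/(20.749)] = 2.03·0.65391 = 1.3274 mol/L.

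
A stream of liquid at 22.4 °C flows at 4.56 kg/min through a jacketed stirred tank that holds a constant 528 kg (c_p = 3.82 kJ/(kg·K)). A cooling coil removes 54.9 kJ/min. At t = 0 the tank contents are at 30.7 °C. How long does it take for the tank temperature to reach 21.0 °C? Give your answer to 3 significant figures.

M c_p dT/dt = ṁ c_p (T_in − T) − Q̇.
τ = M/ṁ = 115.79 min; T_ss = T_in − Q̇/(ṁ c_p) = 19.248 °C.
T(t) = T_ss + (T₀ − T_ss) e^(−t/τ). Set T = 21.0:
e^(−t/τ) = (21.0 − 19.248)/(30.7 − 19.248) = 0.15296
t = −115.79 · ln(0.15296) = 217.40 min.

217 min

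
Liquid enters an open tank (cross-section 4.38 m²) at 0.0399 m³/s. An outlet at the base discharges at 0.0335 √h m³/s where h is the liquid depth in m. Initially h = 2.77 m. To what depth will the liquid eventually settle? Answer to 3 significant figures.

1.42 m

Level balance: A dh/dt = 0.0399 − 0.0335 √h. Setting dh/dt = 0:
Q_in = 0.0335 √h_ss ⇒ √h_ss = 0.0399/0.0335 = 1.1910.
h_ss = 1.1910² = 1.4186 m. (Since h₀ = 2.77 m > h_ss, the level will fall toward this value.)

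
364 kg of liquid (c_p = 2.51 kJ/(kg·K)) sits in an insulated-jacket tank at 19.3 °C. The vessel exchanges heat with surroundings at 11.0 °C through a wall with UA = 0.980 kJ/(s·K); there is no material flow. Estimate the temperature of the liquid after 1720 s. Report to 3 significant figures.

M c_p dT/dt = −UA(T − T_amb).
dT/dt = (T_ss − T)/τ with T_ss = T_amb = 11.000 °C, τ = M c_p/UA = 364·2.51/0.980 = 932.29 s.
Integrating: T(t) = T_ss + (T₀ − T_ss) e^(−t/τ).
T(1720) = 11.000 + (8.3000)·0.15804 = 12.312 °C.

12.3 °C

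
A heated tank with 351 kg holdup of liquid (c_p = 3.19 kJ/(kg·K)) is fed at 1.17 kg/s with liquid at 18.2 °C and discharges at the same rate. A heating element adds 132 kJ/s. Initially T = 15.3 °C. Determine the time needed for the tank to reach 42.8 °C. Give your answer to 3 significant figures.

380 s

Unsteady energy balance on the tank contents: M c_p dT/dt = ṁ c_p (T_in − T) + 132.
τ = M/ṁ = 300.00 s; T_ss = T_in + Q̇/(ṁ c_p) = 53.567 °C.
T(t) = T_ss + (T₀ − T_ss) e^(−t/τ). Set T = 42.8:
e^(−t/τ) = (42.8 − 53.567)/(15.3 − 53.567) = 0.28136
t = −300.00 · ln(0.28136) = 380.43 s.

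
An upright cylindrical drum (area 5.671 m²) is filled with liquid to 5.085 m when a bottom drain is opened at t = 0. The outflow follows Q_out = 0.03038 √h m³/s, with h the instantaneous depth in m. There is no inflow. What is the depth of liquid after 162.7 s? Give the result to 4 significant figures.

3.309 m

Accumulation of liquid (constant cross-section A): A dh/dt = −0.03038 √h.
Separate and integrate: 2(√h − √h₀) = −(0.03038/A) t.
√h = √5.085 − 0.03038·162.7/(2·5.671) = 2.25499 − 0.435798 = 1.81920.
h = 1.81920² = 3.30947 m.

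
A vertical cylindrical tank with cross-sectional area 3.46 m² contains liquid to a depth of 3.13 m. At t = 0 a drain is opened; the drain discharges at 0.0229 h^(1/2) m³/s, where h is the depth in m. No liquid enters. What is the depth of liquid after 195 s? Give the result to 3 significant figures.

1.26 m

Accumulation of liquid (constant cross-section A): A dh/dt = −0.0229 √h.
This is separable: 2 d(√h)/dt = −0.0229/A, so √h = √h₀ − (0.0229/(2A)) t.
√h = √3.13 − 0.0229·195/(2·3.46) = 1.7692 − 0.64530 = 1.1239.
h = 1.1239² = 1.2631 m.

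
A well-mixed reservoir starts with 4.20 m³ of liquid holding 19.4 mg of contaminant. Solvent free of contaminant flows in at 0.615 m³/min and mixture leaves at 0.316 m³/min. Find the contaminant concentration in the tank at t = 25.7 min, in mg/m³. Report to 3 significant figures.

Total volume: dV/dt = Q_in − Q_out = 0.29900 m³/min, so V(t) = 4.20 + 0.29900 t and V(25.7) = 11.884 m³.
Species balance (pure solvent in): dm/dt = −Q_out · m/V(t).
dm/m = −Q_out dt/(V₀ + 0.29900 t); integrating gives ln(m/m₀) = −(Q_out/(Q_in−Q_out)) ln(V/V₀).
m = m₀ (V₀/V)^(Q_out/(Q_in−Q_out)) = 19.4 × (4.20/11.884)^(1.0569) = 6.4624 mg.
C = m/V = 6.4624/11.884 = 0.54378 mg/m³.

0.544 mg/m³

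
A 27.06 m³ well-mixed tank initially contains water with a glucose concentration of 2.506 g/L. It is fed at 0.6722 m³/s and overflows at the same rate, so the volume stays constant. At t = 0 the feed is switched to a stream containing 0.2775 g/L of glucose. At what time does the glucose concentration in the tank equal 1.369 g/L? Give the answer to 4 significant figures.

Species balance on the tank: V dC/dt = Q(C_in − C), so τ = V/Q = 40.2559 s.
C(t) = C_in + (C₀ − C_in) e^(−t/τ). Set C = 1.369 and solve for t:
e^(−t/τ) = (C − C_in)/(C₀ − C_in) = (1.369 − 0.2775)/(2.506 − 0.2775) = 0.489791
t = −τ ln(…) = 40.2559 × 0.713776 = 28.7337 s.

28.73 s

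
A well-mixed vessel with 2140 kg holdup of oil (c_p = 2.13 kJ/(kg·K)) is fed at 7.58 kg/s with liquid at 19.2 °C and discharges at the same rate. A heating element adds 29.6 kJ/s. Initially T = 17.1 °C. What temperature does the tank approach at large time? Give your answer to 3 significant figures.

M c_p dT/dt = ṁ c_p (T_in − T) + Q̇.
At steady state dT/dt = 0 ⇒ T_ss = T_in + Q̇/(ṁ c_p) = 19.2 + 29.6/(7.58·2.13) = 21.033 °C.

21.0 °C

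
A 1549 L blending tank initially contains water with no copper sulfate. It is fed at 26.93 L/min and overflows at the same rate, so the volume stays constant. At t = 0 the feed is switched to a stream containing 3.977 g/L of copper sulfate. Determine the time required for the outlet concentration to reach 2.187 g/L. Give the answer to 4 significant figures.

45.92 min

Species balance: V dC/dt = Q(C_in − C) ⇒ τ = V/Q = 57.5195 min.
C(t) = C_in + (C₀ − C_in) e^(−t/τ). Set C = 2.187 and solve for t:
e^(−t/τ) = (C − C_in)/(C₀ − C_in) = (2.187 − 3.977)/(0 − 3.977) = 0.450088
t = −τ ln(…) = 57.5195 × 0.798312 = 45.9185 min.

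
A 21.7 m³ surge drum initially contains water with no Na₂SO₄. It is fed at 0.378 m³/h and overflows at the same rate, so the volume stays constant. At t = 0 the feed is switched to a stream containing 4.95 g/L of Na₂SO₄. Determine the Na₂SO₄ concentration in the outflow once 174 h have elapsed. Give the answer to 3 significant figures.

Species balance on the tank: V dC/dt = Q(C_in − C).
Time constant τ = V/Q = 21.7/0.378 = 57.407 h.
Integrating: C(t) = C_in + (C₀ − C_in) e^(−t/τ).
C(174) = 4.95 + (0 − 4.95)·e^(−174/57.407) = 4.95 + (-4.9500)·0.048269 = 4.7111 g/L.

4.71 g/L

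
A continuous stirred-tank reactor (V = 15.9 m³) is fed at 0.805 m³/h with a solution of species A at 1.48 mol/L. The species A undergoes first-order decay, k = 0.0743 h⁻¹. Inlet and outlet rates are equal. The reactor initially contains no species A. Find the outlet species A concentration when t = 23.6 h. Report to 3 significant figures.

0.568 mol/L

Species balance: V dC/dt = Q C_in − Q C − k V C.
dC/dt = (Q/V) C_in − (Q/V + k) C; effective rate a = Q/V + k = 0.050629 + 0.0743 = 0.12493 h⁻¹.
C_ss = Q C_in/(Q + kV) = 0.59979 mol/L; C(t) = C_ss + (C₀ − C_ss) e^(−a t).
C(23.6) = 0.59979 + (-0.59979)·e^(−0.12493·23.6) = 0.59979 + (-0.59979)·0.052428 = 0.56834 mol/L.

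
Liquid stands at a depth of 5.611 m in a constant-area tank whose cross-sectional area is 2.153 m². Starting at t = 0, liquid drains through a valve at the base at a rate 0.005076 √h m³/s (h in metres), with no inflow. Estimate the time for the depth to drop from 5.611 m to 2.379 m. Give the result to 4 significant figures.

A dh/dt = −Q_out = −0.005076 √h.
Separate and integrate: 2(√h − √h₀) = −(0.005076/A) t.
t = 2A(√h₀ − √h)/0.005076 = 2·2.153·(√5.611 − √2.379)/0.005076
  = 4.30600 × (2.36875 − 1.54240) / 0.005076 = 701.001 s.

701.0 s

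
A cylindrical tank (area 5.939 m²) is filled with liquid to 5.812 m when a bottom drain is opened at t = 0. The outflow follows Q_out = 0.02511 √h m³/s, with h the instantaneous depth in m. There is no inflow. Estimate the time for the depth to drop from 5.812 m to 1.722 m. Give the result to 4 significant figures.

A dh/dt = −Q_out = −0.02511 √h.
This is separable: 2 d(√h)/dt = −0.02511/A, so √h = √h₀ − (0.02511/(2A)) t.
t = 2A(√h₀ − √h)/0.02511 = 2·5.939·(√5.812 − √1.722)/0.02511
  = 11.8780 × (2.41081 − 1.31225) / 0.02511 = 519.661 s.

519.7 s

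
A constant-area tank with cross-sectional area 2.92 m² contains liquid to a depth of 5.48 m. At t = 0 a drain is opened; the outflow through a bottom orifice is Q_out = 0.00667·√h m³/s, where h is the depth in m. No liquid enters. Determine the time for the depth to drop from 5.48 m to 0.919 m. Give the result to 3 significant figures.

A dh/dt = −Q_out = −0.00667 √h.
This is separable: 2 d(√h)/dt = −0.00667/A, so √h = √h₀ − (0.00667/(2A)) t.
t = 2A(√h₀ − √h)/0.00667 = 2·2.92·(√5.48 − √0.919)/0.00667
  = 5.8400 × (2.3409 − 0.95864) / 0.00667 = 1210.3 s.

1210 s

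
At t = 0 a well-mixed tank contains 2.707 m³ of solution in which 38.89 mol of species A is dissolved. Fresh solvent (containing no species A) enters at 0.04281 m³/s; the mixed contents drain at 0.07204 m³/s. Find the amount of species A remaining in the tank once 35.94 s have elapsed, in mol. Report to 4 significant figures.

Total volume: dV/dt = Q_in − Q_out = -0.0292300 m³/s, so V(t) = 2.707 − 0.0292300 t and V(35.94) = 1.65647 m³.
Solute balance: dm/dt = 0 − Q_out C = −Q_out m/V(t).
Separate: dm/m = −Q_out dt/V(t) ⇒ ln(m/m₀) = −(Q_out/(Q_in−Q_out)) ln(V/V₀).
m = m₀ (V₀/V)^(Q_out/(Q_in−Q_out)) = 38.89 × (2.707/1.65647)^(-2.46459) = 11.5913 mol.

11.59 mol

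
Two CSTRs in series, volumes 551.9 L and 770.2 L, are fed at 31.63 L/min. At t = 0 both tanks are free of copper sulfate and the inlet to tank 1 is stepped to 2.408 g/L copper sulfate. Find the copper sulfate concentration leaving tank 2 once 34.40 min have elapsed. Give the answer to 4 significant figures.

1.187 g/L

Time constants: τᵢ = Vᵢ/Q for each well-mixed tank.
τ₁ = 551.9/31.63 = 17.4486 min; τ₂ = 770.2/31.63 = 24.3503 min.
Solving the cascade with C₁(0)=C₂(0)=0 gives C₂(t) = C_in[1 − (τ₁ e^(−t/τ₁) − τ₂ e^(−t/τ₂))/(τ₁ − τ₂)].
At t = 34.40: e^(−t/τ₁) = 0.139248, e^(−t/τ₂) = 0.243482.
C₂ = 2.408·[1 − (17.4486·0.139248 − 24.3503·0.243482)/(-6.90168)] = 2.408·0.492996 = 1.18714 g/L.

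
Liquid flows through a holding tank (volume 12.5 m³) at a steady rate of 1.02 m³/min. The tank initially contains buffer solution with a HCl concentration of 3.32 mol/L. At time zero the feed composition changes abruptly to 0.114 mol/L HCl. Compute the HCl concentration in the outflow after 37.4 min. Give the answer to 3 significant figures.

Species balance on the tank: V dC/dt = Q(C_in − C).
Rewrite as dC/dt + C/τ = C_in/τ, τ = V/Q = 12.255 min.
This is linear first-order; C(t) = C_in + (C₀ − C_in) e^(−t/τ).
C(37.4) = 0.114 + (3.32 − 0.114)·e^(−37.4/12.255) = 0.114 + (3.2060)·0.047272 = 0.26555 mol/L.

0.266 mol/L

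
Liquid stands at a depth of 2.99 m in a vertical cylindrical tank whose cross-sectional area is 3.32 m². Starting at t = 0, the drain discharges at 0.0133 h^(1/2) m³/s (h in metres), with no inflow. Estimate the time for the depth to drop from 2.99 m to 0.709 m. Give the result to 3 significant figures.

A dh/dt = −Q_out = −0.0133 √h.
Separate and integrate: 2(√h − √h₀) = −(0.0133/A) t.
t = 2A(√h₀ − √h)/0.0133 = 2·3.32·(√2.99 − √0.709)/0.0133
  = 6.6400 × (1.7292 − 0.84202) / 0.0133 = 442.90 s.

443 s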